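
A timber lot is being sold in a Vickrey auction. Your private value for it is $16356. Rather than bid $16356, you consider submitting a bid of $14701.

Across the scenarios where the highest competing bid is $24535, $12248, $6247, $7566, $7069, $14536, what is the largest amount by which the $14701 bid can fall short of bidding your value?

$0

$24535: same outcome either way → loss $0.
$12248: same outcome either way → loss $0.
$6247: same outcome either way → loss $0.
$7566: same outcome either way → loss $0.
$7069: same outcome either way → loss $0.
$14536: same outcome either way → loss $0.
Maximum loss: $0.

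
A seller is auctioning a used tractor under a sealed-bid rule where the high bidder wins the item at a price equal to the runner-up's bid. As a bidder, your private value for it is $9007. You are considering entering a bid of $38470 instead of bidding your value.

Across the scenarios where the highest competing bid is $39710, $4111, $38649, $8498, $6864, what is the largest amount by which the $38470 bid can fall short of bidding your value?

$39710: same outcome either way → loss $0.
$4111: same outcome either way → loss $0.
$38649: same outcome either way → loss $0.
$8498: same outcome either way → loss $0.
$6864: same outcome either way → loss $0.
Maximum loss: $0.

$0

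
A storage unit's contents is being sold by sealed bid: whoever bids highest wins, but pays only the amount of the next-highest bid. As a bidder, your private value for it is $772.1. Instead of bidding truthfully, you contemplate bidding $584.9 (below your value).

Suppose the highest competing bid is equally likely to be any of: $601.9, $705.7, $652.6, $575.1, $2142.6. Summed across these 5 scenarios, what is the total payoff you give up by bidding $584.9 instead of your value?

The deviation costs you only when the competing bid falls strictly between $584.9 and $772.1; elsewhere both bids give the same outcome.
$601.9: truthful payoff $170.2, deviation payoff $0 → loss $170.2.
$705.7: truthful payoff $66.4, deviation payoff $0 → loss $66.4.
$652.6: truthful payoff $119.5, deviation payoff $0 → loss $119.5.
$575.1: outcomes coincide → loss $0.
$2142.6: outcomes coincide → loss $0.
Total loss = $170.2 + $66.4 + $119.5 = $356.1.

$356.1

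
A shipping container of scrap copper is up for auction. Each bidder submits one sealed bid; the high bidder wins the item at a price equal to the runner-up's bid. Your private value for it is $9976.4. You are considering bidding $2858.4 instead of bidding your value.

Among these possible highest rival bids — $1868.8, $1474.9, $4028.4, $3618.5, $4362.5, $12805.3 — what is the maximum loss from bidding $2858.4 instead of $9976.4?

$1868.8: same outcome either way → loss $0.
$1474.9: same outcome either way → loss $0.
$4028.4: truthful gives $5948, deviation gives $0 → loss $5948.
$3618.5: truthful gives $6357.9, deviation gives $0 → loss $6357.9.
$4362.5: truthful gives $5613.9, deviation gives $0 → loss $5613.9.
$12805.3: same outcome either way → loss $0.
Maximum loss: $6357.9.

$6357.9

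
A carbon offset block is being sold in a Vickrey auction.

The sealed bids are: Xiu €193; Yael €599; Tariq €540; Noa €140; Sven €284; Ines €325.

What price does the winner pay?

€540

Highest bid: Yael at €599, so Yael wins.
Second-highest bid: Tariq at €540 — that is the price the winner pays.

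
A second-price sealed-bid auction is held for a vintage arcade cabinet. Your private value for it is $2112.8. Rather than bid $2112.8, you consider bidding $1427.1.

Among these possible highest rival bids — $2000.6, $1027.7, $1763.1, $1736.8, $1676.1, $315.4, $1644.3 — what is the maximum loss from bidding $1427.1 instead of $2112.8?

$2000.6: truthful gives $112.2, deviation gives $0 → loss $112.2.
$1027.7: same outcome either way → loss $0.
$1763.1: truthful gives $349.7, deviation gives $0 → loss $349.7.
$1736.8: truthful gives $376, deviation gives $0 → loss $376.
$1676.1: truthful gives $436.7, deviation gives $0 → loss $436.7.
$315.4: same outcome either way → loss $0.
$1644.3: truthful gives $468.5, deviation gives $0 → loss $468.5.
Maximum loss: $468.5.

$468.5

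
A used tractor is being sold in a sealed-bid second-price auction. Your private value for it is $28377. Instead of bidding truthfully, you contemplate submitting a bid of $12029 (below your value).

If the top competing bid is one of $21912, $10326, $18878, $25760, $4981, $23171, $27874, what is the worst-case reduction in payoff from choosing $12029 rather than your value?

$9499

$21912: truthful gives $6465, deviation gives $0 → loss $6465.
$10326: same outcome either way → loss $0.
$18878: truthful gives $9499, deviation gives $0 → loss $9499.
$25760: truthful gives $2617, deviation gives $0 → loss $2617.
$4981: same outcome either way → loss $0.
$23171: truthful gives $5206, deviation gives $0 → loss $5206.
$27874: truthful gives $503, deviation gives $0 → loss $503.
Maximum loss: $9499.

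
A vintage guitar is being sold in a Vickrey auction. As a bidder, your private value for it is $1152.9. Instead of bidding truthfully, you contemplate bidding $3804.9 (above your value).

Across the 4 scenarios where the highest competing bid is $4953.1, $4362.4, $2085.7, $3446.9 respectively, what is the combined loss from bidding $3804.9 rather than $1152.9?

$3226.8

The deviation costs you only when the competing bid falls strictly between $1152.9 and $3804.9; elsewhere both bids give the same outcome.
$4953.1: outcomes coincide → loss $0.
$4362.4: outcomes coincide → loss $0.
$2085.7: truthful payoff $0, deviation payoff −$932.8 → loss $932.8.
$3446.9: truthful payoff $0, deviation payoff −$2294 → loss $2294.
Total loss = $932.8 + $2294 = $3226.8.
In a second-price auction your bid sets only whether you win, not what you pay, so bidding your true value is weakly dominant.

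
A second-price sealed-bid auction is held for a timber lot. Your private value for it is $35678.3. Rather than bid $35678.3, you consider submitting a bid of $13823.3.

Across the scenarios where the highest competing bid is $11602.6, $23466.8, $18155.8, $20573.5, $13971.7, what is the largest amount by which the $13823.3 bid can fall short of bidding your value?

$11602.6: same outcome either way → loss $0.
$23466.8: truthful gives $12211.5, deviation gives $0 → loss $12211.5.
$18155.8: truthful gives $17522.5, deviation gives $0 → loss $17522.5.
$20573.5: truthful gives $15104.8, deviation gives $0 → loss $15104.8.
$13971.7: truthful gives $21706.6, deviation gives $0 → loss $21706.6.
Maximum loss: $21706.6.

$21706.6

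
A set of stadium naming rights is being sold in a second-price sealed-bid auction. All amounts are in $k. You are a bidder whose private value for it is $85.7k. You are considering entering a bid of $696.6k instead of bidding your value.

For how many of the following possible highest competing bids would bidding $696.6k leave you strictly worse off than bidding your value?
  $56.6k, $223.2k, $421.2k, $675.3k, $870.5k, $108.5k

The deviation hurts exactly when the highest competing bid lies strictly between $85.7k and $696.6k — overbidding then wins at a price above your value.
$56.6k: below both → same outcome either way.
$223.2k: inside the interval → strictly worse (loss $137.5k).
$421.2k: inside the interval → strictly worse (loss $335.5k).
$675.3k: inside the interval → strictly worse (loss $589.6k).
$870.5k: above both → same outcome either way.
$108.5k: inside the interval → strictly worse (loss $22.8k).
Count: 4.

4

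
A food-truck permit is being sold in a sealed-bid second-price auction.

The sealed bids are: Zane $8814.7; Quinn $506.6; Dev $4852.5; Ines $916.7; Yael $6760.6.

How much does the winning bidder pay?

Highest bid: Zane at $8814.7, so Zane wins.
Second-highest bid: Yael at $6760.6 — that is the price the winner pays.

$6760.6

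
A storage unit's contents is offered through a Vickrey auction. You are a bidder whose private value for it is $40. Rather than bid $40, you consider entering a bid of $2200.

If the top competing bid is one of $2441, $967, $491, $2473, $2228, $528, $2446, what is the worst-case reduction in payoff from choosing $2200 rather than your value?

$2441: same outcome either way → loss $0.
$967: truthful gives $0, deviation gives −$927 → loss $927.
$491: truthful gives $0, deviation gives −$451 → loss $451.
$2473: same outcome either way → loss $0.
$2228: same outcome either way → loss $0.
$528: truthful gives $0, deviation gives −$488 → loss $488.
$2446: same outcome either way → loss $0.
Maximum loss: $927.

$927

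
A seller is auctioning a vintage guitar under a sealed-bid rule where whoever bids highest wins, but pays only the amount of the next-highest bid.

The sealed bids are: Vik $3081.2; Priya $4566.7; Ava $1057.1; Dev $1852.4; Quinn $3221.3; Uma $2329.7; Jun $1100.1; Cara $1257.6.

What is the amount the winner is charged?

$3221.3

Highest bid: Priya at $4566.7, so Priya wins.
Second-highest bid: Quinn at $3221.3 — that is the price the winner pays.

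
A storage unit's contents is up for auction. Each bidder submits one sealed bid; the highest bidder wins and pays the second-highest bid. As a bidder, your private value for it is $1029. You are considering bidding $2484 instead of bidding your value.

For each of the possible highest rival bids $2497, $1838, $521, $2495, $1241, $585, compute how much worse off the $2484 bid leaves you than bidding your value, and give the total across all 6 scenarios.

The deviation costs you only when the competing bid falls strictly between $1029 and $2484; elsewhere both bids give the same outcome.
$2497: outcomes coincide → loss $0.
$1838: truthful payoff $0, deviation payoff −$809 → loss $809.
$521: outcomes coincide → loss $0.
$2495: outcomes coincide → loss $0.
$1241: truthful payoff $0, deviation payoff −$212 → loss $212.
$585: outcomes coincide → loss $0.
Total loss = $809 + $212 = $1021.

$1021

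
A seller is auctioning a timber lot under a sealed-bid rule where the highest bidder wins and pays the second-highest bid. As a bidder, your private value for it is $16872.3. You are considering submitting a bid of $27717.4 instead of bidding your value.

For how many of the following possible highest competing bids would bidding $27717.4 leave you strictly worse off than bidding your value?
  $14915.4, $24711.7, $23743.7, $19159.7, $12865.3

3

The deviation hurts exactly when the highest competing bid lies strictly between $16872.3 and $27717.4 — overbidding then wins at a price above your value.
$14915.4: below both → same outcome either way.
$24711.7: inside the interval → strictly worse (loss $7839.4).
$23743.7: inside the interval → strictly worse (loss $6871.4).
$19159.7: inside the interval → strictly worse (loss $2287.4).
$12865.3: below both → same outcome either way.
Count: 3.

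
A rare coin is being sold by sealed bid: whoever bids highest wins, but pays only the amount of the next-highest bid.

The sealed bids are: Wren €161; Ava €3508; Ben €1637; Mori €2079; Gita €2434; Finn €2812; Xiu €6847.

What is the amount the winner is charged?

Highest bid: Xiu at €6847, so Xiu wins.
Second-highest bid: Ava at €3508 — that is the price the winner pays.

€3508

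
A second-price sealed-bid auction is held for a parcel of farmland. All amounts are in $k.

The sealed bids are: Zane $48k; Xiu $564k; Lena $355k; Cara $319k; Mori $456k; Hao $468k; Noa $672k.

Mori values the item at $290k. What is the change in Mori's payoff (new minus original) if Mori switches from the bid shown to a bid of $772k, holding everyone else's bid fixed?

The highest bid among the other bidders is $672k; Mori's bid doesn't change that.
Original bid $456k: Mori is not highest (top rival bid is $672k); payoff $0k.
Alternative bid $772k: Mori is highest, pays the top rival bid $672k; payoff $290k − $672k = −$382k.
Change in payoff = −$382k − ($0k) = −$382k.

−$382k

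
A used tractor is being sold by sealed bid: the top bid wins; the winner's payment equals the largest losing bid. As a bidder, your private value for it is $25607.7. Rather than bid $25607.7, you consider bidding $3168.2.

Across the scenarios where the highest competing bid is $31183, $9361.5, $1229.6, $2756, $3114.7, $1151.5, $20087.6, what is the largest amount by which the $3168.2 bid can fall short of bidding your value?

$31183: same outcome either way → loss $0.
$9361.5: truthful gives $16246.2, deviation gives $0 → loss $16246.2.
$1229.6: same outcome either way → loss $0.
$2756: same outcome either way → loss $0.
$3114.7: same outcome either way → loss $0.
$1151.5: same outcome either way → loss $0.
$20087.6: truthful gives $5520.1, deviation gives $0 → loss $5520.1.
Maximum loss: $16246.2.

$16246.2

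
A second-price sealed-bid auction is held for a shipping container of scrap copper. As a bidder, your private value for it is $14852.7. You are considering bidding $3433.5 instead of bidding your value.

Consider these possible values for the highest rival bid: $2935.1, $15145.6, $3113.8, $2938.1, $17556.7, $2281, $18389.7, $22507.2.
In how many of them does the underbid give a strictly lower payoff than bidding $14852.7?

The deviation hurts exactly when the highest competing bid lies strictly between $3433.5 and $14852.7 — underbidding then forfeits a profitable win.
$2935.1: below both → same outcome either way.
$15145.6: above both → same outcome either way.
$3113.8: below both → same outcome either way.
$2938.1: below both → same outcome either way.
$17556.7: above both → same outcome either way.
$2281: below both → same outcome either way.
$18389.7: above both → same outcome either way.
$22507.2: above both → same outcome either way.
Count: 0.

0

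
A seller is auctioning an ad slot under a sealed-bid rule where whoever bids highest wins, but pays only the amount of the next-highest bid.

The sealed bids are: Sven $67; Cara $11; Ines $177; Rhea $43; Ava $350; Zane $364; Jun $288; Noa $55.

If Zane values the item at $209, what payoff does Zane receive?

−$141

Highest bid: Zane at $364, so Zane wins.
Second-highest bid: Ava at $350 — that is the price the winner pays.
Zane's payoff = value − price = $209 − $350 = −$141.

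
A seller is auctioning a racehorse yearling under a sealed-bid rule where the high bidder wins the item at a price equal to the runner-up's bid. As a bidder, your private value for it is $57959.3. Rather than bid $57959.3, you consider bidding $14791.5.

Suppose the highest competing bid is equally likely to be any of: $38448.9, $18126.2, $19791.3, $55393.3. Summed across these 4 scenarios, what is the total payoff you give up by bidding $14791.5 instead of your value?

The deviation costs you only when the competing bid falls strictly between $14791.5 and $57959.3; elsewhere both bids give the same outcome.
$38448.9: truthful payoff $19510.4, deviation payoff $0 → loss $19510.4.
$18126.2: truthful payoff $39833.1, deviation payoff $0 → loss $39833.1.
$19791.3: truthful payoff $38168, deviation payoff $0 → loss $38168.
$55393.3: truthful payoff $2566, deviation payoff $0 → loss $2566.
Total loss = $19510.4 + $39833.1 + $38168 + $2566 = $100077.5.

$100077.5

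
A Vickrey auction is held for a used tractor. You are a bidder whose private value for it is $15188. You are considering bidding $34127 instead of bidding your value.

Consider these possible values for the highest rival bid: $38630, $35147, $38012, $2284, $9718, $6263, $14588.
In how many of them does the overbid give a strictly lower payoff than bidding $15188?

The deviation hurts exactly when the highest competing bid lies strictly between $15188 and $34127 — overbidding then wins at a price above your value.
$38630: above both → same outcome either way.
$35147: above both → same outcome either way.
$38012: above both → same outcome either way.
$2284: below both → same outcome either way.
$9718: below both → same outcome either way.
$6263: below both → same outcome either way.
$14588: below both → same outcome either way.
Count: 0.

0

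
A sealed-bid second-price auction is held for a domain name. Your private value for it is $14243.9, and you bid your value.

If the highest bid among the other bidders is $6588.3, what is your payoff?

$7655.6

Your bid $14243.9 exceeds the highest competing bid $6588.3, so you win.
In a second-price auction the winner pays the second-highest bid, $6588.3.
Payoff = value − price = $14243.9 − $6588.3 = $7655.6.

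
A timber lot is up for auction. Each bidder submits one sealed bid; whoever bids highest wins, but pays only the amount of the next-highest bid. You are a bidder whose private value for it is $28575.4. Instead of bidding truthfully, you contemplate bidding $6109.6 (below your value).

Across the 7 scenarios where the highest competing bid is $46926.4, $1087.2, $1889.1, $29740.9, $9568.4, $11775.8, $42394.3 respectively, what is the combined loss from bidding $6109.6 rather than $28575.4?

The deviation costs you only when the competing bid falls strictly between $6109.6 and $28575.4; elsewhere both bids give the same outcome.
$46926.4: outcomes coincide → loss $0.
$1087.2: outcomes coincide → loss $0.
$1889.1: outcomes coincide → loss $0.
$29740.9: outcomes coincide → loss $0.
$9568.4: truthful payoff $19007, deviation payoff $0 → loss $19007.
$11775.8: truthful payoff $16799.6, deviation payoff $0 → loss $16799.6.
$42394.3: outcomes coincide → loss $0.
Total loss = $19007 + $16799.6 = $35806.6.

$35806.6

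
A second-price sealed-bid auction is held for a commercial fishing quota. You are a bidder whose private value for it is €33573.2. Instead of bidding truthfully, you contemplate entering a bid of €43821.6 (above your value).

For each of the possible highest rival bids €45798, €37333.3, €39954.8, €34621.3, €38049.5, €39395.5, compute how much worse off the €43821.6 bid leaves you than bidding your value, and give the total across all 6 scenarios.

€21488.4

The deviation costs you only when the competing bid falls strictly between €33573.2 and €43821.6; elsewhere both bids give the same outcome.
€45798: outcomes coincide → loss €0.
€37333.3: truthful payoff €0, deviation payoff −€3760.1 → loss €3760.1.
€39954.8: truthful payoff €0, deviation payoff −€6381.6 → loss €6381.6.
€34621.3: truthful payoff €0, deviation payoff −€1048.1 → loss €1048.1.
€38049.5: truthful payoff €0, deviation payoff −€4476.3 → loss €4476.3.
€39395.5: truthful payoff €0, deviation payoff −€5822.3 → loss €5822.3.
Total loss = €3760.1 + €6381.6 + €1048.1 + €4476.3 + €5822.3 = €21488.4.
Because the price is fixed by the runner-up's bid, deviating from your value can only change a good outcome into a bad one — never the reverse.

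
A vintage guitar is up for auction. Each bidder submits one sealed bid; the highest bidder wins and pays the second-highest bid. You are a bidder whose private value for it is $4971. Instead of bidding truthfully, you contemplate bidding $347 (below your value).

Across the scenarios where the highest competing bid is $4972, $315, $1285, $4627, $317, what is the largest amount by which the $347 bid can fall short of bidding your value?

$4972: same outcome either way → loss $0.
$315: same outcome either way → loss $0.
$1285: truthful gives $3686, deviation gives $0 → loss $3686.
$4627: truthful gives $344, deviation gives $0 → loss $344.
$317: same outcome either way → loss $0.
Maximum loss: $3686.

$3686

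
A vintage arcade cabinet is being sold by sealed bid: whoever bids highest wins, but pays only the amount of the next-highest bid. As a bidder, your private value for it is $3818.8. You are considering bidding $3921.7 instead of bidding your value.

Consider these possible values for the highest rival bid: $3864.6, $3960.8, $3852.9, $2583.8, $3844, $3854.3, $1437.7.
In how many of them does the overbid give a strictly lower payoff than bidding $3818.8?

The deviation hurts exactly when the highest competing bid lies strictly between $3818.8 and $3921.7 — overbidding then wins at a price above your value.
$3864.6: inside the interval → strictly worse (loss $45.8).
$3960.8: above both → same outcome either way.
$3852.9: inside the interval → strictly worse (loss $34.1).
$2583.8: below both → same outcome either way.
$3844: inside the interval → strictly worse (loss $25.2).
$3854.3: inside the interval → strictly worse (loss $35.5).
$1437.7: below both → same outcome either way.
Count: 4.

4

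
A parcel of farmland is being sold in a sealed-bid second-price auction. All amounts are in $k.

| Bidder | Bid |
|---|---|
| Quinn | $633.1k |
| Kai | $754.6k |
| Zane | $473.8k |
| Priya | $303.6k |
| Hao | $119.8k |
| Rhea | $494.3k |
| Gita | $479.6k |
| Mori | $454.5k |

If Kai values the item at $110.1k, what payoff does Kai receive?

−$523k

Highest bid: Kai at $754.6k, so Kai wins.
Second-highest bid: Quinn at $633.1k — that is the price the winner pays.
Kai's payoff = value − price = $110.1k − $633.1k = −$523k.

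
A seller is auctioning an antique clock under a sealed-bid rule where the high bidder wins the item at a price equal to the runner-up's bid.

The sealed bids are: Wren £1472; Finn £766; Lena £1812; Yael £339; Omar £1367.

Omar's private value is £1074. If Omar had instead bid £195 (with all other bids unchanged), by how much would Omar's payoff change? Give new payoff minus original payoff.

The highest bid among the other bidders is £1812; Omar's bid doesn't change that.
Original bid £1367: Omar is not highest (top rival bid is £1812); payoff £0.
Alternative bid £195: Omar is not highest (top rival bid is £1812); payoff £0.
Change in payoff = £0 − (£0) = £0.

£0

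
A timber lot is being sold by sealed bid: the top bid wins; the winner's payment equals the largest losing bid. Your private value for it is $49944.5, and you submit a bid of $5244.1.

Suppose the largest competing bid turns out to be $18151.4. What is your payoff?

Your bid $5244.1 is below the highest competing bid $18151.4, so you lose.
A losing bidder pays nothing and receives nothing: payoff = $0.

$0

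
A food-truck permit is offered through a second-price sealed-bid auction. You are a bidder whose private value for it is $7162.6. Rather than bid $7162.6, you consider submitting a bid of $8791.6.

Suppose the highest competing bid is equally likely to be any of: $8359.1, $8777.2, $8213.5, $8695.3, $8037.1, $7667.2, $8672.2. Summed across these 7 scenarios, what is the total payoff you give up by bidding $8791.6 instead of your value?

The deviation costs you only when the competing bid falls strictly between $7162.6 and $8791.6; elsewhere both bids give the same outcome.
$8359.1: truthful payoff $0, deviation payoff −$1196.5 → loss $1196.5.
$8777.2: truthful payoff $0, deviation payoff −$1614.6 → loss $1614.6.
$8213.5: truthful payoff $0, deviation payoff −$1050.9 → loss $1050.9.
$8695.3: truthful payoff $0, deviation payoff −$1532.7 → loss $1532.7.
$8037.1: truthful payoff $0, deviation payoff −$874.5 → loss $874.5.
$7667.2: truthful payoff $0, deviation payoff −$504.6 → loss $504.6.
$8672.2: truthful payoff $0, deviation payoff −$1509.6 → loss $1509.6.
Total loss = $1196.5 + $1614.6 + $1050.9 + $1532.7 + $874.5 + $504.6 + $1509.6 = $8283.4.

$8283.4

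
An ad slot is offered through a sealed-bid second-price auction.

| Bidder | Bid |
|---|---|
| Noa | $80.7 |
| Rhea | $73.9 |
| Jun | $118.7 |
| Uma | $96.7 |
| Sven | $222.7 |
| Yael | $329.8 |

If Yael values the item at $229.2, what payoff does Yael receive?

$6.5

Highest bid: Yael at $329.8, so Yael wins.
Second-highest bid: Sven at $222.7 — that is the price the winner pays.
Yael's payoff = value − price = $229.2 − $222.7 = $6.5.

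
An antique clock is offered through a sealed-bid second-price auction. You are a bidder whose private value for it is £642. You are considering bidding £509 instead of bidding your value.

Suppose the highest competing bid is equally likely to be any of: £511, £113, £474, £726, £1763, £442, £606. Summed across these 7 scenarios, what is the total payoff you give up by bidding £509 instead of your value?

£167

The deviation costs you only when the competing bid falls strictly between £509 and £642; elsewhere both bids give the same outcome.
£511: truthful payoff £131, deviation payoff £0 → loss £131.
£113: outcomes coincide → loss £0.
£474: outcomes coincide → loss £0.
£726: outcomes coincide → loss £0.
£1763: outcomes coincide → loss £0.
£442: outcomes coincide → loss £0.
£606: truthful payoff £36, deviation payoff £0 → loss £36.
Total loss = £131 + £36 = £167.
Because the price is fixed by the runner-up's bid, deviating from your value can only change a good outcome into a bad one — never the reverse.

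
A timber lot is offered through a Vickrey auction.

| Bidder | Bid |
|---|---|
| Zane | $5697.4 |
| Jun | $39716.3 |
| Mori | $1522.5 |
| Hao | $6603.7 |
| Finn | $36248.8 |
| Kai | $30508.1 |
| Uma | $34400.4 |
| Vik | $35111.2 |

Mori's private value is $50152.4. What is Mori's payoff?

$0

Highest bid: Jun at $39716.3, so Jun wins.
Second-highest bid: Finn at $36248.8 — that is the price the winner pays.
Mori did not win, so Mori pays nothing and receives nothing: payoff $0.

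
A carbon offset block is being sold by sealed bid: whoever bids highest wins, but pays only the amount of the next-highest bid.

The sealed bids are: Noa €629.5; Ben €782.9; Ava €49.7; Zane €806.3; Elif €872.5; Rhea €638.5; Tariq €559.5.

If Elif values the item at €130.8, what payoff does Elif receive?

Highest bid: Elif at €872.5, so Elif wins.
Second-highest bid: Zane at €806.3 — that is the price the winner pays.
Elif's payoff = value − price = €130.8 − €806.3 = −€675.5.

−€675.5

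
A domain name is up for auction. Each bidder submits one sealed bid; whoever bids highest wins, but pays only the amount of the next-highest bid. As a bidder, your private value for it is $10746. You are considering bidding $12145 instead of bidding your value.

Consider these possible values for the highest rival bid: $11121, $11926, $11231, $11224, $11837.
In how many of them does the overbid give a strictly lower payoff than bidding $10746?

5

The deviation hurts exactly when the highest competing bid lies strictly between $10746 and $12145 — overbidding then wins at a price above your value.
$11121: inside the interval → strictly worse (loss $375).
$11926: inside the interval → strictly worse (loss $1180).
$11231: inside the interval → strictly worse (loss $485).
$11224: inside the interval → strictly worse (loss $478).
$11837: inside the interval → strictly worse (loss $1091).
Count: 5.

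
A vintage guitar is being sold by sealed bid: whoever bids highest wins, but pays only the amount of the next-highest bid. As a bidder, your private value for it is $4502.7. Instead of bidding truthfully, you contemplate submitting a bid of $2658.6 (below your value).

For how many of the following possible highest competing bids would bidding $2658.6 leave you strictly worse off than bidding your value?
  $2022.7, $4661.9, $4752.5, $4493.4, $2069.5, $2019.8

The deviation hurts exactly when the highest competing bid lies strictly between $2658.6 and $4502.7 — underbidding then forfeits a profitable win.
$2022.7: below both → same outcome either way.
$4661.9: above both → same outcome either way.
$4752.5: above both → same outcome either way.
$4493.4: inside the interval → strictly worse (loss $9.3).
$2069.5: below both → same outcome either way.
$2019.8: below both → same outcome either way.
Count: 1.

1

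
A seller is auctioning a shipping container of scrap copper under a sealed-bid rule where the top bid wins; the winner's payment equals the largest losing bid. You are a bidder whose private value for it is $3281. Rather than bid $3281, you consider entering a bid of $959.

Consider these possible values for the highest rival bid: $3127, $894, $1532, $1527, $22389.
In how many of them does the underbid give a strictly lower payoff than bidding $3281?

The deviation hurts exactly when the highest competing bid lies strictly between $959 and $3281 — underbidding then forfeits a profitable win.
$3127: inside the interval → strictly worse (loss $154).
$894: below both → same outcome either way.
$1532: inside the interval → strictly worse (loss $1749).
$1527: inside the interval → strictly worse (loss $1754).
$22389: above both → same outcome either way.
Count: 3.

3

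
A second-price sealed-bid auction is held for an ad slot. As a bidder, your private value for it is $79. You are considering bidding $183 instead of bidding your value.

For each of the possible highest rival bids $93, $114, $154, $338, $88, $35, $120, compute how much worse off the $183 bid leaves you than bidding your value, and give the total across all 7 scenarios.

The deviation costs you only when the competing bid falls strictly between $79 and $183; elsewhere both bids give the same outcome.
$93: truthful payoff $0, deviation payoff −$14 → loss $14.
$114: truthful payoff $0, deviation payoff −$35 → loss $35.
$154: truthful payoff $0, deviation payoff −$75 → loss $75.
$338: outcomes coincide → loss $0.
$88: truthful payoff $0, deviation payoff −$9 → loss $9.
$35: outcomes coincide → loss $0.
$120: truthful payoff $0, deviation payoff −$41 → loss $41.
Total loss = $14 + $35 + $75 + $9 + $41 = $174.

$174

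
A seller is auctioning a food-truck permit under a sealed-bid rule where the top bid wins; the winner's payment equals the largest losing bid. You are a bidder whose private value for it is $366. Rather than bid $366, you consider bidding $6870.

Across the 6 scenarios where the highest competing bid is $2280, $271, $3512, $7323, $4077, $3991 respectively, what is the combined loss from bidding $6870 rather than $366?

$12396

The deviation costs you only when the competing bid falls strictly between $366 and $6870; elsewhere both bids give the same outcome.
$2280: truthful payoff $0, deviation payoff −$1914 → loss $1914.
$271: outcomes coincide → loss $0.
$3512: truthful payoff $0, deviation payoff −$3146 → loss $3146.
$7323: outcomes coincide → loss $0.
$4077: truthful payoff $0, deviation payoff −$3711 → loss $3711.
$3991: truthful payoff $0, deviation payoff −$3625 → loss $3625.
Total loss = $1914 + $3146 + $3711 + $3625 = $12396.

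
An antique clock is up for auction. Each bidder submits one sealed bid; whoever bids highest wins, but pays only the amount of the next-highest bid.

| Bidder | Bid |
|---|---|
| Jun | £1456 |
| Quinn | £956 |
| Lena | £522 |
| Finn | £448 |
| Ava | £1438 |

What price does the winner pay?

Highest bid: Jun at £1456, so Jun wins.
Second-highest bid: Ava at £1438 — that is the price the winner pays.

£1438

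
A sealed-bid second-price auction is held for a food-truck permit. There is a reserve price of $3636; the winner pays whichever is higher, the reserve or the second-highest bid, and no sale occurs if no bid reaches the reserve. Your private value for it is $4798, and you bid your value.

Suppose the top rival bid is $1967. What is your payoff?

Your bid $4798 is the highest and exceeds the reserve.
Price = max(second-highest bid, reserve) = max($1967, $3636) = $3636.
Payoff = $4798 − $3636 = $1162.

$1162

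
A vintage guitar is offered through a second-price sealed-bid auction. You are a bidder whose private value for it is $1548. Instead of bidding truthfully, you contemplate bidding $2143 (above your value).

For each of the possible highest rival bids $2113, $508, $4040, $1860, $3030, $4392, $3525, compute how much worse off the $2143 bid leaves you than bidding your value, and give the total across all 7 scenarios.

$877

The deviation costs you only when the competing bid falls strictly between $1548 and $2143; elsewhere both bids give the same outcome.
$2113: truthful payoff $0, deviation payoff −$565 → loss $565.
$508: outcomes coincide → loss $0.
$4040: outcomes coincide → loss $0.
$1860: truthful payoff $0, deviation payoff −$312 → loss $312.
$3030: outcomes coincide → loss $0.
$4392: outcomes coincide → loss $0.
$3525: outcomes coincide → loss $0.
Total loss = $565 + $312 = $877.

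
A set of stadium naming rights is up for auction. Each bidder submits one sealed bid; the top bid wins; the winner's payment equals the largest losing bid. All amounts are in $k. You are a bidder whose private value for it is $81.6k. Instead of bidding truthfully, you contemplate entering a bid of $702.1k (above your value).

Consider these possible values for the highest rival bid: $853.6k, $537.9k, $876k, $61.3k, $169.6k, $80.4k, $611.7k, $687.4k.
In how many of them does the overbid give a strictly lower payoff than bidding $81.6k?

The deviation hurts exactly when the highest competing bid lies strictly between $81.6k and $702.1k — overbidding then wins at a price above your value.
$853.6k: above both → same outcome either way.
$537.9k: inside the interval → strictly worse (loss $456.3k).
$876k: above both → same outcome either way.
$61.3k: below both → same outcome either way.
$169.6k: inside the interval → strictly worse (loss $88k).
$80.4k: below both → same outcome either way.
$611.7k: inside the interval → strictly worse (loss $530.1k).
$687.4k: inside the interval → strictly worse (loss $605.8k).
Count: 4.

4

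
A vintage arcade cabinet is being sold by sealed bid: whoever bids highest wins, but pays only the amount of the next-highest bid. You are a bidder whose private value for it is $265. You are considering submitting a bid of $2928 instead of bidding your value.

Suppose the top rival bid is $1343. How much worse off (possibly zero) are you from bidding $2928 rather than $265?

Bidding your value $265: you lose (since $265 < $1343). Payoff $0.
Bidding $2928: you win and pay $1343. Payoff $265 − $1343 = −$1078.
The competing bid $1343 lies between your value and your inflated bid, so overbidding wins an item priced above your value.
Loss from deviating = $0 − (−$1078) = $1078.

$1078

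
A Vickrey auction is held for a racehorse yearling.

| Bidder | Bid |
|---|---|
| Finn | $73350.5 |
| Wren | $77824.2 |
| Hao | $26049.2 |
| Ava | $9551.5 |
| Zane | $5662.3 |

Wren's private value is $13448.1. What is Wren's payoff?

−$59902.4

Highest bid: Wren at $77824.2, so Wren wins.
Second-highest bid: Finn at $73350.5 — that is the price the winner pays.
Wren's payoff = value − price = $13448.1 − $73350.5 = −$59902.4.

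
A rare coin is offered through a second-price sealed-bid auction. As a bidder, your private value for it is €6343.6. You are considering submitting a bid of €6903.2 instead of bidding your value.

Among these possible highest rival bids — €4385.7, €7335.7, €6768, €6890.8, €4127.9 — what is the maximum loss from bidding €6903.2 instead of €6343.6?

€4385.7: same outcome either way → loss €0.
€7335.7: same outcome either way → loss €0.
€6768: truthful gives €0, deviation gives −€424.4 → loss €424.4.
€6890.8: truthful gives €0, deviation gives −€547.2 → loss €547.2.
€4127.9: same outcome either way → loss €0.
Maximum loss: €547.2.

€547.2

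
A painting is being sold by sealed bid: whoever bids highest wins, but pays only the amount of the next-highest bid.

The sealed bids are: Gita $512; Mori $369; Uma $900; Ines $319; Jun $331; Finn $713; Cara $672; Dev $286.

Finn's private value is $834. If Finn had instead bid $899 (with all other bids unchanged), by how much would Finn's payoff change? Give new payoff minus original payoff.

$0

The highest bid among the other bidders is $900; Finn's bid doesn't change that.
Original bid $713: Finn is not highest (top rival bid is $900); payoff $0.
Alternative bid $899: Finn is not highest (top rival bid is $900); payoff $0.
Change in payoff = $0 − ($0) = $0.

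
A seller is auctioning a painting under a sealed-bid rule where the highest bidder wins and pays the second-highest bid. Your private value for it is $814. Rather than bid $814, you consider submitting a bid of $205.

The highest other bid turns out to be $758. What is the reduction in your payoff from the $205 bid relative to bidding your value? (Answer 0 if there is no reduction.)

$56

Bidding your value $814: you win (since $814 > $758) and pay $758. Payoff $56.
Bidding $205: you lose. Payoff $0.
The competing bid $758 lies between your shaded bid and your value, so underbidding forfeits an item you could have won at a profitable price.
Loss from deviating = $56 − ($0) = $56.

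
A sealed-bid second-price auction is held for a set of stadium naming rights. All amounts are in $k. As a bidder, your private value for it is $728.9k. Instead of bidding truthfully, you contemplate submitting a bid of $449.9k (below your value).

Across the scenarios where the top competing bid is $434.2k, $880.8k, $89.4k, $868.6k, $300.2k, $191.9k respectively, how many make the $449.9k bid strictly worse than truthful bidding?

The deviation hurts exactly when the highest competing bid lies strictly between $449.9k and $728.9k — underbidding then forfeits a profitable win.
$434.2k: below both → same outcome either way.
$880.8k: above both → same outcome either way.
$89.4k: below both → same outcome either way.
$868.6k: above both → same outcome either way.
$300.2k: below both → same outcome either way.
$191.9k: below both → same outcome either way.
Count: 0.

0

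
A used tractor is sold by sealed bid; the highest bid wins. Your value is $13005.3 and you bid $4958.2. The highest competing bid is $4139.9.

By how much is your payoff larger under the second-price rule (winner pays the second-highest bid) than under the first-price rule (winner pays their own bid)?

You have the highest bid, so you win under either rule.
Second-price: pay $4139.9 → payoff $8865.4.
First-price: pay your own bid $4958.2 → payoff $8047.1.
Difference = $8865.4 − ($8047.1) = $818.3.

$818.3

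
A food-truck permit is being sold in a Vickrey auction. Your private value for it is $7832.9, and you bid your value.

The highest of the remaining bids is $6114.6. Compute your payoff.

$1718.3

Your bid $7832.9 exceeds the highest competing bid $6114.6, so you win.
In a second-price auction the winner pays the second-highest bid, $6114.6.
Payoff = value − price = $7832.9 − $6114.6 = $1718.3.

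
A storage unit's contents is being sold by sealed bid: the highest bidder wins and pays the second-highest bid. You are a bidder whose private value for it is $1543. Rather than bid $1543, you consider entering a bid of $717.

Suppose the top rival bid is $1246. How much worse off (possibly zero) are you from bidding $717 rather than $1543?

Bidding your value $1543: you win (since $1543 > $1246) and pay $1246. Payoff $297.
Bidding $717: you lose. Payoff $0.
The competing bid $1246 lies between your shaded bid and your value, so underbidding forfeits an item you could have won at a profitable price.
Loss from deviating = $297 − ($0) = $297.
Truthful bidding weakly dominates here: raising your bid can only win items priced above your value, and lowering it can only forfeit items priced below.

$297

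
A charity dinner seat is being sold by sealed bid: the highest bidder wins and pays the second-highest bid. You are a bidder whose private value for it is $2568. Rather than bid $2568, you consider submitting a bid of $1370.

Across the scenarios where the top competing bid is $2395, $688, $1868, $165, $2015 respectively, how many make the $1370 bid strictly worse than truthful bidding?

3

The deviation hurts exactly when the highest competing bid lies strictly between $1370 and $2568 — underbidding then forfeits a profitable win.
$2395: inside the interval → strictly worse (loss $173).
$688: below both → same outcome either way.
$1868: inside the interval → strictly worse (loss $700).
$165: below both → same outcome either way.
$2015: inside the interval → strictly worse (loss $553).
Count: 3.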